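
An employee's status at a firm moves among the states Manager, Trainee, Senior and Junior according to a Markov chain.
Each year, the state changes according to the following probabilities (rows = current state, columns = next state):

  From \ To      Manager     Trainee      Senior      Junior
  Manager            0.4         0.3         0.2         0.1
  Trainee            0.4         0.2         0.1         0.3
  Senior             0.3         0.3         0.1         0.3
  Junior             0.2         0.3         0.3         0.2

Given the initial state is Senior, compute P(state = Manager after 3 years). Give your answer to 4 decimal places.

Propagate the distribution vector 3 years from Senior.
After 0 years: (0.0000, 0.0000, 1.0000, 0.0000)
After 1 year: (0.3000, 0.3000, 0.1000, 0.3000)
After 2 years: (0.3300, 0.2700, 0.1900, 0.2100)
After 3 years: (0.3390, 0.2730, 0.1750, 0.2130)
P(in Manager after 3 years) = 0.3390

0.3390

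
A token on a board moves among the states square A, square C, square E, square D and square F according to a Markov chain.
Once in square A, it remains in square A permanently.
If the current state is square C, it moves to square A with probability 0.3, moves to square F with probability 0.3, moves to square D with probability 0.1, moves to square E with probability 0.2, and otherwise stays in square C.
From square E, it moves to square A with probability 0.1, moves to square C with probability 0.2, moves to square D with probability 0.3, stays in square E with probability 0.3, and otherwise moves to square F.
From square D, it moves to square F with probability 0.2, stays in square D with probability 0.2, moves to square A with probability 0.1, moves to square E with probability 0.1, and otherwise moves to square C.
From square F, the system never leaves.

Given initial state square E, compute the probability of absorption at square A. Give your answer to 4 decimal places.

0.4629

Let h(s) be the probability of absorption at square A starting from transient state s. Then h(square A) = 1 and h(square F) = 0. By first-step analysis:
h(square C) = 0.3·1 + 0.1·h(square C) + 0.2·h(square E) + 0.1·h(square D) + 0.3·0
h(square E) = 0.1·1 + 0.2·h(square C) + 0.3·h(square E) + 0.3·h(square D) + 0.1·0
h(square D) = 0.1·1 + 0.4·h(square C) + 0.1·h(square E) + 0.2·h(square D) + 0.2·0
Solving: h(square C) = 0.4834, h(square E) = 0.4629, h(square D) = 0.4246.
Starting from square E, the probability is 0.4629.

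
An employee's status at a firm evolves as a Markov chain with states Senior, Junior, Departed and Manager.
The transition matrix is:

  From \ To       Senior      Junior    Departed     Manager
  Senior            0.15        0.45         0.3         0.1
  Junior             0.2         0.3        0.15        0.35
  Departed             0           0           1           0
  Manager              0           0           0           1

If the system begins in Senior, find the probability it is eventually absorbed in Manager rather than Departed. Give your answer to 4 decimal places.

Let h(s) be the probability of absorption at Manager starting from transient state s. Then h(Manager) = 1 and h(Departed) = 0. By first-step analysis:
h(Senior) = 0.15·h(Senior) + 0.45·h(Junior) + 0.3·0 + 0.1·1
h(Junior) = 0.2·h(Senior) + 0.3·h(Junior) + 0.15·0 + 0.35·1
Solving: h(Senior) = 0.4505, h(Junior) = 0.6287.
Starting from Senior, the probability is 0.4505.

0.4505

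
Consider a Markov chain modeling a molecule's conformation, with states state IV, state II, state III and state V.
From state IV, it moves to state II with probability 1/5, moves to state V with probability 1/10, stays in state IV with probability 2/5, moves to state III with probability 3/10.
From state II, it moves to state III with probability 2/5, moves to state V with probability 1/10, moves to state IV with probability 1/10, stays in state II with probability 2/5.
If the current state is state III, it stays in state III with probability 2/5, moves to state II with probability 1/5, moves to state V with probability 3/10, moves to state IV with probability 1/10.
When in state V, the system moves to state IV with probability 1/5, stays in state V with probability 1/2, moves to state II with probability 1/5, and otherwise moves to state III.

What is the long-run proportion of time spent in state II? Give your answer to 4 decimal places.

0.2500

Let the stationary distribution be π with π = πP and π_1 + π_2 + π_3 + π_4 = 1.
π_1 = 0.4·π_1 + 0.1·π_2 + 0.1·π_3 + 0.2·π_4
π_2 = 0.2·π_1 + 0.4·π_2 + 0.2·π_3 + 0.2·π_4
π_3 = 0.3·π_1 + 0.4·π_2 + 0.4·π_3 + 0.1·π_4
Solving with the normalization constraint gives π = (0.1810, 0.2500, 0.3017, 0.2672).
So the stationary probability of state II is 0.2500.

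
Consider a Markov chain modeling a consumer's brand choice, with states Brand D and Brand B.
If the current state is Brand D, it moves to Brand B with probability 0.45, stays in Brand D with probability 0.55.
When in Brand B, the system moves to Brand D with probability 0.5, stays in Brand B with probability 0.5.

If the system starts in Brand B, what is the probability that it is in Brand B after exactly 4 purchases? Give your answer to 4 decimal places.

Propagate the distribution vector 4 purchases from Brand B.
After 0 purchases: (0.0000, 1.0000)
After 1 purchase: (0.5000, 0.5000)
After 2 purchases: (0.5250, 0.4750)
After 3 purchases: (0.5263, 0.4738)
After 4 purchases: (0.5263, 0.4737)
P(in Brand B after 4 purchases) = 0.4737

0.4737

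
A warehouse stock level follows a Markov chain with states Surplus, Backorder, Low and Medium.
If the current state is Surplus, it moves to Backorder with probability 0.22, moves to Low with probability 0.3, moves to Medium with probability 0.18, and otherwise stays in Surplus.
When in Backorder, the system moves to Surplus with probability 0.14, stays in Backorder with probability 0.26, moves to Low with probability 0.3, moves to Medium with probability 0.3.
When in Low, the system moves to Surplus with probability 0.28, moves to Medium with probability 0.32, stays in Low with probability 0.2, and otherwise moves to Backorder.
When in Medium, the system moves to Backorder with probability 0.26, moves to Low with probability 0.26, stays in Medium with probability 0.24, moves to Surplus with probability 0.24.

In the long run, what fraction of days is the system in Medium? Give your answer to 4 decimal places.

Let the stationary distribution be π with π = πP and π_1 + π_2 + π_3 + π_4 = 1.
π_1 = 0.3·π_1 + 0.14·π_2 + 0.28·π_3 + 0.24·π_4
π_2 = 0.22·π_1 + 0.26·π_2 + 0.2·π_3 + 0.26·π_4
π_3 = 0.3·π_1 + 0.3·π_2 + 0.2·π_3 + 0.26·π_4
Solving with the normalization constraint gives π = (0.2416, 0.2345, 0.2632, 0.2606).
So the stationary probability of Medium is 0.2606.

0.2606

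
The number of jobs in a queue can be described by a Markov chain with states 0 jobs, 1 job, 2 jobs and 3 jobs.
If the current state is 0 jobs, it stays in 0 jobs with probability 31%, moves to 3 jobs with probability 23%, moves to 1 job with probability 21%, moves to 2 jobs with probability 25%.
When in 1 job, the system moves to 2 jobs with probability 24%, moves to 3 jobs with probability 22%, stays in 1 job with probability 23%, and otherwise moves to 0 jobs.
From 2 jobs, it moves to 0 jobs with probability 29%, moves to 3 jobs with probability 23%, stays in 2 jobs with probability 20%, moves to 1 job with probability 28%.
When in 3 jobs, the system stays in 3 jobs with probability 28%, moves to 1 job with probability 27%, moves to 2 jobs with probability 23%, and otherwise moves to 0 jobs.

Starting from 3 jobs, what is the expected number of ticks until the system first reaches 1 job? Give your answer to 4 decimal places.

3.8952

Let t(s) be the expected number of ticks to first reach 1 job from state s, with t(1 job) = 0. Conditioning on the first tick:
t(0 jobs) = 1 + 0.31·t(0 jobs) + 0.25·t(2 jobs) + 0.23·t(3 jobs)
t(2 jobs) = 1 + 0.29·t(0 jobs) + 0.2·t(2 jobs) + 0.23·t(3 jobs)
t(3 jobs) = 1 + 0.22·t(0 jobs) + 0.23·t(2 jobs) + 0.28·t(3 jobs)
Solving: t(0 jobs) = 4.1516, t(2 jobs) = 3.8748, t(3 jobs) = 3.8952.
Expected ticks from 3 jobs to 1 job: 3.8952.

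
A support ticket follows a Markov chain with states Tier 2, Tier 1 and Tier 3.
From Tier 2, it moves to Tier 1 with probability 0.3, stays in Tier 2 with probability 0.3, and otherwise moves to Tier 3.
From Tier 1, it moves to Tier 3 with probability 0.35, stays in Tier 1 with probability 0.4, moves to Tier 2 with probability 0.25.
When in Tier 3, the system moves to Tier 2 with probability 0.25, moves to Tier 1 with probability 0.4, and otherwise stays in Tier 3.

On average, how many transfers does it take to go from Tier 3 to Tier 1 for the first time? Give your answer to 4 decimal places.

Let t(s) be the expected number of transfers to first reach Tier 1 from state s, with t(Tier 1) = 0. Conditioning on the first transfer:
t(Tier 2) = 1 + 0.3·t(Tier 2) + 0.4·t(Tier 3)
t(Tier 3) = 1 + 0.25·t(Tier 2) + 0.35·t(Tier 3)
Solving: t(Tier 2) = 2.9577, t(Tier 3) = 2.6761.
Expected transfers from Tier 3 to Tier 1: 2.6761.

2.6761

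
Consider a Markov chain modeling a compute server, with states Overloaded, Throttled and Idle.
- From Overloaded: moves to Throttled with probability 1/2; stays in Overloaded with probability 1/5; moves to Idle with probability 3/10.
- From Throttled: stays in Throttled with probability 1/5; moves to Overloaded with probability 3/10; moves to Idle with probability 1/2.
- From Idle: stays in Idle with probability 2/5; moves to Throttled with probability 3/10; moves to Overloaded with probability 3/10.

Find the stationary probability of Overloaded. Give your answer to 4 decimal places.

Let the stationary distribution be π with π = πP and π_1 + π_2 + π_3 = 1.
π_1 = 0.2·π_1 + 0.3·π_2 + 0.3·π_3
π_2 = 0.5·π_1 + 0.2·π_2 + 0.3·π_3
Solving with the normalization constraint gives π = (0.2727, 0.3223, 0.4050).
So the stationary probability of Overloaded is 0.2727.

0.2727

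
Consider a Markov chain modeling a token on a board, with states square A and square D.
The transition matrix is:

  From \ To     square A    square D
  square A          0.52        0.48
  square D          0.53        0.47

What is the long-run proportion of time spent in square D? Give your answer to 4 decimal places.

0.4752

Let the stationary distribution be π with π = πP and π_1 + π_2 = 1.
π_1 = 0.52·π_1 + 0.53·π_2
Solving with the normalization constraint gives π = (0.5248, 0.4752).
So the stationary probability of square D is 0.4752.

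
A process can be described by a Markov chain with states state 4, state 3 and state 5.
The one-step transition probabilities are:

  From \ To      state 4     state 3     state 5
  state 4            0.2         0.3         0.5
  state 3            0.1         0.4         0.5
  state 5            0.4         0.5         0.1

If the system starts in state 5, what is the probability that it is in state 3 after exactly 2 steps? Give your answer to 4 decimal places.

Sum over the intermediate state after 1 step:
P = P(state 5→state 4)·P(state 4→state 3) + P(state 5→state 3)·P(state 3→state 3) + P(state 5→state 5)·P(state 5→state 3)
  = 0.4×0.3 + 0.5×0.4 + 0.1×0.5
  = 0.1200 + 0.2000 + 0.0500 = 0.3700

0.3700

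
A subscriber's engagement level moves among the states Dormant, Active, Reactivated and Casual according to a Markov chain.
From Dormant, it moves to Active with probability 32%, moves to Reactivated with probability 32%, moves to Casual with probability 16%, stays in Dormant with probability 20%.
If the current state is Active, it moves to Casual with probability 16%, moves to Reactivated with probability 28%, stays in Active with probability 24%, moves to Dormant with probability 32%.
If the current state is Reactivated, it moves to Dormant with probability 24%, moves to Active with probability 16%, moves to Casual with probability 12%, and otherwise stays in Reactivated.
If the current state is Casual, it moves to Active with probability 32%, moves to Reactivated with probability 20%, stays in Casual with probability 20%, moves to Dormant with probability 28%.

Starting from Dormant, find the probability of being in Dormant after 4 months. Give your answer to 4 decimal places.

Propagate the distribution vector 4 months from Dormant.
After 0 months: (1.0000, 0.0000, 0.0000, 0.0000)
After 1 month: (0.2000, 0.3200, 0.3200, 0.1600)
After 2 months: (0.2640, 0.2432, 0.3392, 0.1536)
After 3 months: (0.2550, 0.2463, 0.3461, 0.1526)
After 4 months: (0.2556, 0.2449, 0.3472, 0.1523)
P(in Dormant after 4 months) = 0.2556

0.2556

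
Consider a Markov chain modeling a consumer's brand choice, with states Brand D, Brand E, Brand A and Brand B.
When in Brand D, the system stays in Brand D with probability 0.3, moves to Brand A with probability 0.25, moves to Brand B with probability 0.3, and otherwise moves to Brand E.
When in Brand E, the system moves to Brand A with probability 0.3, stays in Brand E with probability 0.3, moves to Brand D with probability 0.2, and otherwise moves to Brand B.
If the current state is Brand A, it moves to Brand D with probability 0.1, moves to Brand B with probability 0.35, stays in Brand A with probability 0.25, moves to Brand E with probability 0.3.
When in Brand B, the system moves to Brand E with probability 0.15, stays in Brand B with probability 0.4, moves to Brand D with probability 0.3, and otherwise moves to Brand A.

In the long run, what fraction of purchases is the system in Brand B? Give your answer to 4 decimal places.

0.3219

Let the stationary distribution be π with π = πP and π_1 + π_2 + π_3 + π_4 = 1.
π_1 = 0.3·π_1 + 0.2·π_2 + 0.1·π_3 + 0.3·π_4
π_2 = 0.15·π_1 + 0.3·π_2 + 0.3·π_3 + 0.15·π_4
π_3 = 0.25·π_1 + 0.3·π_2 + 0.25·π_3 + 0.15·π_4
Solving with the normalization constraint gives π = (0.2326, 0.2168, 0.2286, 0.3219).
So the stationary probability of Brand B is 0.3219.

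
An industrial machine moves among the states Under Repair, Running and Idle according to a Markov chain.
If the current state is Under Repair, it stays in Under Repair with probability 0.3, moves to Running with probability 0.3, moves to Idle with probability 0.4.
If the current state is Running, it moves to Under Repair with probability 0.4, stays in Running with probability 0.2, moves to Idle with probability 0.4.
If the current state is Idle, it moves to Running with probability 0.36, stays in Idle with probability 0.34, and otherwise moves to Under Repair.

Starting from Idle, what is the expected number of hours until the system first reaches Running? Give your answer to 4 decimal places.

2.9240

Let t(s) be the expected number of hours to first reach Running from state s, with t(Running) = 0. Conditioning on the first hour:
t(Under Repair) = 1 + 0.3·t(Under Repair) + 0.4·t(Idle)
t(Idle) = 1 + 0.3·t(Under Repair) + 0.34·t(Idle)
Solving: t(Under Repair) = 3.0994, t(Idle) = 2.9240.
Expected hours from Idle to Running: 2.9240.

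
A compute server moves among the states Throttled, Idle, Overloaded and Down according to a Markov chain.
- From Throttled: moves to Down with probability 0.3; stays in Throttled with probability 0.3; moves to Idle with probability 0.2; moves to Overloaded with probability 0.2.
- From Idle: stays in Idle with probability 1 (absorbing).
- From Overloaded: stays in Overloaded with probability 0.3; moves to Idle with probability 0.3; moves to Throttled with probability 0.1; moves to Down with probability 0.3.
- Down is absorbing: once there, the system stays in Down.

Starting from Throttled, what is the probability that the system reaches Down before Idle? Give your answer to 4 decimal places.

0.5745

Let h(s) be the probability of absorption at Down starting from transient state s. Then h(Down) = 1 and h(Idle) = 0. By first-step analysis:
h(Throttled) = 0.3·h(Throttled) + 0.2·0 + 0.2·h(Overloaded) + 0.3·1
h(Overloaded) = 0.1·h(Throttled) + 0.3·0 + 0.3·h(Overloaded) + 0.3·1
Solving: h(Throttled) = 0.5745, h(Overloaded) = 0.5106.
Starting from Throttled, the probability is 0.5745.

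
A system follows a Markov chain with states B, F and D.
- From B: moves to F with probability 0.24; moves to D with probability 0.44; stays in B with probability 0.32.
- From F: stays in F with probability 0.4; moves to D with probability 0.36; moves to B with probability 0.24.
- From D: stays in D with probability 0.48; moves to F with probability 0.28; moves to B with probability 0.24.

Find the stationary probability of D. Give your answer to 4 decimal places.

0.4328

Let the stationary distribution be π with π = πP and π_1 + π_2 + π_3 = 1.
π_1 = 0.32·π_1 + 0.24·π_2 + 0.24·π_3
π_2 = 0.24·π_1 + 0.4·π_2 + 0.28·π_3
Solving with the normalization constraint gives π = (0.2609, 0.3063, 0.4328).
So the stationary probability of D is 0.4328.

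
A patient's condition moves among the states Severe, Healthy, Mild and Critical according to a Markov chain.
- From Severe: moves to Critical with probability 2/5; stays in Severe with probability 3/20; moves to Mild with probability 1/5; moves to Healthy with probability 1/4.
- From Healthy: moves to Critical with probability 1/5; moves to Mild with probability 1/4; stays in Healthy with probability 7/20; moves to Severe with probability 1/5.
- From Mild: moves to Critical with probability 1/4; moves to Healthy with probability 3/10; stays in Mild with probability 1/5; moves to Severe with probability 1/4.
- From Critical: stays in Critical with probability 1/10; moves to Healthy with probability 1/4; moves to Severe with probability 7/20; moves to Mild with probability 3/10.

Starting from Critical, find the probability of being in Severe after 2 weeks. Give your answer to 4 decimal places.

Propagate the distribution vector 2 weeks from Critical.
After 0 weeks: (0.0000, 0.0000, 0.0000, 1.0000)
After 1 week: (0.3500, 0.2500, 0.3000, 0.1000)
After 2 weeks: (0.2125, 0.2900, 0.2225, 0.2750)
P(in Severe after 2 weeks) = 0.2125

0.2125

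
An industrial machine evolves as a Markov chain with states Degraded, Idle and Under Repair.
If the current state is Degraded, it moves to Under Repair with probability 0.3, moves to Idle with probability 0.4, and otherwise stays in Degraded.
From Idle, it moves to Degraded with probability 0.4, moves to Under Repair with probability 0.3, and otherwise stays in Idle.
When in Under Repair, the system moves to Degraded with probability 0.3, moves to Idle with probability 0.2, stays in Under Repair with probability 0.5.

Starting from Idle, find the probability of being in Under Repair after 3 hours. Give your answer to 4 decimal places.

Propagate the distribution vector 3 hours from Idle.
After 0 hours: (0.0000, 1.0000, 0.0000)
After 1 hour: (0.4000, 0.3000, 0.3000)
After 2 hours: (0.3300, 0.3100, 0.3600)
After 3 hours: (0.3310, 0.2970, 0.3720)
P(in Under Repair after 3 hours) = 0.3720

0.3720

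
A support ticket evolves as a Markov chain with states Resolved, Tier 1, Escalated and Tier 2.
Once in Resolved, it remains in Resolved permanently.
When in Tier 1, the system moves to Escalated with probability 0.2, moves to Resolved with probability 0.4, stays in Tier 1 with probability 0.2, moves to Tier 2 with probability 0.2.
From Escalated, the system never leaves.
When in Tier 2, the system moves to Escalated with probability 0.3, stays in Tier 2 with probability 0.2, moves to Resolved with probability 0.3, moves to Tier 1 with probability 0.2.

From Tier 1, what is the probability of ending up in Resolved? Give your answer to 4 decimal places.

Let h(s) be the probability of absorption at Resolved starting from transient state s. Then h(Resolved) = 1 and h(Escalated) = 0. By first-step analysis:
h(Tier 1) = 0.4·1 + 0.2·h(Tier 1) + 0.2·0 + 0.2·h(Tier 2)
h(Tier 2) = 0.3·1 + 0.2·h(Tier 1) + 0.3·0 + 0.2·h(Tier 2)
Solving: h(Tier 1) = 0.6333, h(Tier 2) = 0.5333.
Starting from Tier 1, the probability is 0.6333.

0.6333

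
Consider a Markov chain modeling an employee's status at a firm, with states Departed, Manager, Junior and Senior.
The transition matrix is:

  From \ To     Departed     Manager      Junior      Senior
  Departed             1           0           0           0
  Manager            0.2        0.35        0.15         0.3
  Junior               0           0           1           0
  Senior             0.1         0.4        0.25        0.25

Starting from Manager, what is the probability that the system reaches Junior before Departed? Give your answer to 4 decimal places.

Let h(s) be the probability of absorption at Junior starting from transient state s. Then h(Junior) = 1 and h(Departed) = 0. By first-step analysis:
h(Manager) = 0.2·0 + 0.35·h(Manager) + 0.15·1 + 0.3·h(Senior)
h(Senior) = 0.1·0 + 0.4·h(Manager) + 0.25·1 + 0.25·h(Senior)
Solving: h(Manager) = 0.5102, h(Senior) = 0.6054.
Starting from Manager, the probability is 0.5102.

0.5102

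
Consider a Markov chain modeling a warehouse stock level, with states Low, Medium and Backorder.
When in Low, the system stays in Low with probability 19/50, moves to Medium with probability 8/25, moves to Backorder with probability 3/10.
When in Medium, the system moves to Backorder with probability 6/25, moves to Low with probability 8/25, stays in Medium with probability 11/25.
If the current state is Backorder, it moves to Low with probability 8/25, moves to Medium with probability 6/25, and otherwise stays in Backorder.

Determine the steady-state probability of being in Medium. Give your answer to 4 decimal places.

Let the stationary distribution be π with π = πP and π_1 + π_2 + π_3 = 1.
π_1 = 0.38·π_1 + 0.32·π_2 + 0.32·π_3
π_2 = 0.32·π_1 + 0.44·π_2 + 0.24·π_3
Solving with the normalization constraint gives π = (0.3404, 0.3340, 0.3255).
So the stationary probability of Medium is 0.3340.

0.3340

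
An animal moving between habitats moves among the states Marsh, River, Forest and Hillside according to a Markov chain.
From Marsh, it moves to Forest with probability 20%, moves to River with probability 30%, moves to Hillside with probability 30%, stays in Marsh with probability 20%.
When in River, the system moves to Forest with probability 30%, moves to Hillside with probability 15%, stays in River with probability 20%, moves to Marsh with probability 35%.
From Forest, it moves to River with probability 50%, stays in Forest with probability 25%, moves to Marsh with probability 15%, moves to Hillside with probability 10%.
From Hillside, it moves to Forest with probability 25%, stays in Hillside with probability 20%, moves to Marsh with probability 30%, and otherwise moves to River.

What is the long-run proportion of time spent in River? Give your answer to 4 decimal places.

0.3103

Let the stationary distribution be π with π = πP and π_1 + π_2 + π_3 + π_4 = 1.
π_1 = 0.2·π_1 + 0.35·π_2 + 0.15·π_3 + 0.3·π_4
π_2 = 0.3·π_1 + 0.2·π_2 + 0.5·π_3 + 0.25·π_4
π_3 = 0.2·π_1 + 0.3·π_2 + 0.25·π_3 + 0.25·π_4
Solving with the normalization constraint gives π = (0.2523, 0.3103, 0.2529, 0.1844).
So the stationary probability of River is 0.3103.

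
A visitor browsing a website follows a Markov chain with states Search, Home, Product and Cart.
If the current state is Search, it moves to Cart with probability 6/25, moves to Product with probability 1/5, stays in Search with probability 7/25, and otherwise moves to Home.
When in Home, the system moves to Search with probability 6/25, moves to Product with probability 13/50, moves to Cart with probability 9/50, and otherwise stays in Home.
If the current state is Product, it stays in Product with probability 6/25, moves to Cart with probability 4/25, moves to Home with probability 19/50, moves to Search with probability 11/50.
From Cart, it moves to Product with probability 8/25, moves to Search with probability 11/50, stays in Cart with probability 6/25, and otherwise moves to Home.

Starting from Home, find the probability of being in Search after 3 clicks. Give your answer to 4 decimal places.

0.2406

Propagate the distribution vector 3 clicks from Home.
After 0 clicks: (0.0000, 1.0000, 0.0000, 0.0000)
After 1 click: (0.2400, 0.3200, 0.2600, 0.1800)
After 2 clicks: (0.2408, 0.3080, 0.2512, 0.2000)
After 3 clicks: (0.2406, 0.3054, 0.2525, 0.2014)
P(in Search after 3 clicks) = 0.2406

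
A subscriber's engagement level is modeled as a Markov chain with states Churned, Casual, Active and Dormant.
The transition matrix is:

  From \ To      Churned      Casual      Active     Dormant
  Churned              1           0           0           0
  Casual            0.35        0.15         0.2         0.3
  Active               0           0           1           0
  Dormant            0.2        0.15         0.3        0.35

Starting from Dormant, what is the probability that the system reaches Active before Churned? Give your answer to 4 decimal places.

0.5616

Let h(s) be the probability of absorption at Active starting from transient state s. Then h(Active) = 1 and h(Churned) = 0. By first-step analysis:
h(Casual) = 0.35·0 + 0.15·h(Casual) + 0.2·1 + 0.3·h(Dormant)
h(Dormant) = 0.2·0 + 0.15·h(Casual) + 0.3·1 + 0.35·h(Dormant)
Solving: h(Casual) = 0.4335, h(Dormant) = 0.5616.
Starting from Dormant, the probability is 0.5616.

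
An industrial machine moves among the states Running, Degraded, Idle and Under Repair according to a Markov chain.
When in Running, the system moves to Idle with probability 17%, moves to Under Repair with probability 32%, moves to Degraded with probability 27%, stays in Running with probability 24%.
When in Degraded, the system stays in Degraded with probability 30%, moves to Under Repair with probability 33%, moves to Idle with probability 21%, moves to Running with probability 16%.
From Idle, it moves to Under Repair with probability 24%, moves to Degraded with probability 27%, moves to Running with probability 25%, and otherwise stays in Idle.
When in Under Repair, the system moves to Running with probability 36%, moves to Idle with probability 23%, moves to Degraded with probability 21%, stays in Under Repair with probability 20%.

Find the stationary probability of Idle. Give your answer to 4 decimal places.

Let the stationary distribution be π with π = πP and π_1 + π_2 + π_3 + π_4 = 1.
π_1 = 0.24·π_1 + 0.16·π_2 + 0.25·π_3 + 0.36·π_4
π_2 = 0.27·π_1 + 0.3·π_2 + 0.27·π_3 + 0.21·π_4
π_3 = 0.17·π_1 + 0.21·π_2 + 0.24·π_3 + 0.23·π_4
Solving with the normalization constraint gives π = (0.2540, 0.2615, 0.2117, 0.2729).
So the stationary probability of Idle is 0.2117.

0.2117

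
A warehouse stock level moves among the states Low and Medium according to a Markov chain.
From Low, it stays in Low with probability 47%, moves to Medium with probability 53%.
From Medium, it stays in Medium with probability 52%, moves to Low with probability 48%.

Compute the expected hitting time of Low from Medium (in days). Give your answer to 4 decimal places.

Let t(s) be the expected number of days to first reach Low from state s, with t(Low) = 0. Conditioning on the first day:
t(Medium) = 1 + 0.52·t(Medium)
Solving: t(Medium) = 2.0833.
Expected days from Medium to Low: 2.0833.

2.0833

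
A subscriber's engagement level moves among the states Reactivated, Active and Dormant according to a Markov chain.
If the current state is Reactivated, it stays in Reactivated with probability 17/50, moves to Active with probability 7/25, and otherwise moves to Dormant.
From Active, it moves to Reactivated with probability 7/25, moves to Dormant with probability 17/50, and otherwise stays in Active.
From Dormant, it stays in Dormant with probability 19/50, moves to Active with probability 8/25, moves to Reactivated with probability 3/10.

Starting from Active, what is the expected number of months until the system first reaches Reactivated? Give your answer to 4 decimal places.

Let t(s) be the expected number of months to first reach Reactivated from state s, with t(Reactivated) = 0. Conditioning on the first month:
t(Active) = 1 + 0.38·t(Active) + 0.34·t(Dormant)
t(Dormant) = 1 + 0.32·t(Active) + 0.38·t(Dormant)
Solving: t(Active) = 3.4833, t(Dormant) = 3.4107.
Expected months from Active to Reactivated: 3.4833.

3.4833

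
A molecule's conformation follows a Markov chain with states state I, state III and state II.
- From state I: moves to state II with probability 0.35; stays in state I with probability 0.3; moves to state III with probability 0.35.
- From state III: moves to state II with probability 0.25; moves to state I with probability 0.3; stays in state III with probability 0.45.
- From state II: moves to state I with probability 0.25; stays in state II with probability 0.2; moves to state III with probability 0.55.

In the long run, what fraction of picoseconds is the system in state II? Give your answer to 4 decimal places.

Let the stationary distribution be π with π = πP and π_1 + π_2 + π_3 = 1.
π_1 = 0.3·π_1 + 0.3·π_2 + 0.25·π_3
π_2 = 0.35·π_1 + 0.45·π_2 + 0.55·π_3
Solving with the normalization constraint gives π = (0.2867, 0.4479, 0.2654).
So the stationary probability of state II is 0.2654.

0.2654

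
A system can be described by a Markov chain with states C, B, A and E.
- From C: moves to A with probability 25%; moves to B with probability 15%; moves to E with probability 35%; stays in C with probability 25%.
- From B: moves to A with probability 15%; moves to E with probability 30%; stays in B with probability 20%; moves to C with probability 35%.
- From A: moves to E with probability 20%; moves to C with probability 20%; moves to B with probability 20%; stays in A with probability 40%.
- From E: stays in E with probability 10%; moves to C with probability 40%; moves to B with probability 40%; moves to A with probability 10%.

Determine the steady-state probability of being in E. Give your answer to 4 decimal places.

0.2438

Let the stationary distribution be π with π = πP and π_1 + π_2 + π_3 + π_4 = 1.
π_1 = 0.25·π_1 + 0.35·π_2 + 0.2·π_3 + 0.4·π_4
π_2 = 0.15·π_1 + 0.2·π_2 + 0.2·π_3 + 0.4·π_4
π_3 = 0.25·π_1 + 0.15·π_2 + 0.4·π_3 + 0.1·π_4
Solving with the normalization constraint gives π = (0.2988, 0.2338, 0.2236, 0.2438).
So the stationary probability of E is 0.2438.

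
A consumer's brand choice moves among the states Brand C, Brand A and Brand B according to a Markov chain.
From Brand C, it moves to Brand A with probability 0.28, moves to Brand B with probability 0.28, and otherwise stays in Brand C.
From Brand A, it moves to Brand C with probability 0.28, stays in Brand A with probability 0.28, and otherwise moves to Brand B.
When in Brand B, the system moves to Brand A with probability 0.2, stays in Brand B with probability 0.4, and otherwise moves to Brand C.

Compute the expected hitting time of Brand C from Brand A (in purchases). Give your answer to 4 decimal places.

Let t(s) be the expected number of purchases to first reach Brand C from state s, with t(Brand C) = 0. Conditioning on the first purchase:
t(Brand A) = 1 + 0.28·t(Brand A) + 0.44·t(Brand B)
t(Brand B) = 1 + 0.2·t(Brand A) + 0.4·t(Brand B)
Solving: t(Brand A) = 3.0233, t(Brand B) = 2.6744.
Expected purchases from Brand A to Brand C: 3.0233.

3.0233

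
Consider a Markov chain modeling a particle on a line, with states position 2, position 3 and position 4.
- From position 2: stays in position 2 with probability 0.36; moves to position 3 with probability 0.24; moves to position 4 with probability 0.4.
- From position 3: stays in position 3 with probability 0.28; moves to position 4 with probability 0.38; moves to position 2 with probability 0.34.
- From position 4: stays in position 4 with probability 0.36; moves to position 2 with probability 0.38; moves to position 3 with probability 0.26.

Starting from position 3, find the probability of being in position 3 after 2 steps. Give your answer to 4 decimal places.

Sum over the intermediate state after 1 step:
P = P(position 3→position 2)·P(position 2→position 3) + P(position 3→position 3)·P(position 3→position 3) + P(position 3→position 4)·P(position 4→position 3)
  = 0.34×0.24 + 0.28×0.28 + 0.38×0.26
  = 0.0816 + 0.0784 + 0.0988 = 0.2588

0.2588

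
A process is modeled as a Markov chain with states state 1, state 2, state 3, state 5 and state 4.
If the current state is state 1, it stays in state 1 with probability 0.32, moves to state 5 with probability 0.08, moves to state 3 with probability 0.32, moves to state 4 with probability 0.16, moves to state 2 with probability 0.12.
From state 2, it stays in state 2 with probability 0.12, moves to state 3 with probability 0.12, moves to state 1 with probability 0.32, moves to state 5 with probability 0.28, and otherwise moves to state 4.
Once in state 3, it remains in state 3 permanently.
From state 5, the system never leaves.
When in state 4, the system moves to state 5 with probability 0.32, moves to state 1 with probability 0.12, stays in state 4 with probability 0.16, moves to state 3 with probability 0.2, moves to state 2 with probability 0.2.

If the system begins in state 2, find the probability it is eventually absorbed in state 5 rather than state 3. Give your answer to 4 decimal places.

0.5458

Let h(s) be the probability of absorption at state 5 starting from transient state s. Then h(state 5) = 1 and h(state 3) = 0. By first-step analysis:
h(state 1) = 0.32·h(state 1) + 0.12·h(state 2) + 0.32·0 + 0.08·1 + 0.16·h(state 4)
h(state 2) = 0.32·h(state 1) + 0.12·h(state 2) + 0.12·0 + 0.28·1 + 0.16·h(state 4)
h(state 4) = 0.12·h(state 1) + 0.2·h(state 2) + 0.2·0 + 0.32·1 + 0.16·h(state 4)
Solving: h(state 1) = 0.3458, h(state 2) = 0.5458, h(state 4) = 0.5603.
Starting from state 2, the probability is 0.5458.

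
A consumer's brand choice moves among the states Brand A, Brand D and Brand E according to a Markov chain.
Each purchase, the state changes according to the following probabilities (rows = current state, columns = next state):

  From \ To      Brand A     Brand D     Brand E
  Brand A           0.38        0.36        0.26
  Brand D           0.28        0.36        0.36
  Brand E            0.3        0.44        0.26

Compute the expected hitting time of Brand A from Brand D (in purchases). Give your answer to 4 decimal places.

3.4898

Let t(s) be the expected number of purchases to first reach Brand A from state s, with t(Brand A) = 0. Conditioning on the first purchase:
t(Brand D) = 1 + 0.36·t(Brand D) + 0.36·t(Brand E)
t(Brand E) = 1 + 0.44·t(Brand D) + 0.26·t(Brand E)
Solving: t(Brand D) = 3.4898, t(Brand E) = 3.4264.
Expected purchases from Brand D to Brand A: 3.4898.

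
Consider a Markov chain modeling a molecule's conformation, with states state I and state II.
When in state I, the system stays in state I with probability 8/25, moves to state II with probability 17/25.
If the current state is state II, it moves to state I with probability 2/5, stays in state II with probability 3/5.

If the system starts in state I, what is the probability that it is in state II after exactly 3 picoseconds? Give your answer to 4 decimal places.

0.6300

Propagate the distribution vector 3 picoseconds from state I.
After 0 picoseconds: (1.0000, 0.0000)
After 1 picosecond: (0.3200, 0.6800)
After 2 picoseconds: (0.3744, 0.6256)
After 3 picoseconds: (0.3700, 0.6300)
P(in state II after 3 picoseconds) = 0.6300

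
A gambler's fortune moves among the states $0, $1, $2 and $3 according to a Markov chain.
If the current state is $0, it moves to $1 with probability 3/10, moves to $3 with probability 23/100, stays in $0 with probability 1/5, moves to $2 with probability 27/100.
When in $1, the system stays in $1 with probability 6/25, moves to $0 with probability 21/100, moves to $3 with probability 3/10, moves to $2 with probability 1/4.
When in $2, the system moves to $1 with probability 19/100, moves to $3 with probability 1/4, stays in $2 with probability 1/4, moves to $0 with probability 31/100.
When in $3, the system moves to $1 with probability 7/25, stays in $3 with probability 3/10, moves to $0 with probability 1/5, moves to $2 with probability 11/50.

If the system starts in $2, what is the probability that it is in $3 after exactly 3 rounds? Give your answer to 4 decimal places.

0.2715

Propagate the distribution vector 3 rounds from $2.
After 0 rounds: (0.0000, 0.0000, 1.0000, 0.0000)
After 1 round: (0.3100, 0.1900, 0.2500, 0.2500)
After 2 rounds: (0.2294, 0.2561, 0.2487, 0.2658)
After 3 rounds: (0.2299, 0.2520, 0.2466, 0.2715)
P(in $3 after 3 rounds) = 0.2715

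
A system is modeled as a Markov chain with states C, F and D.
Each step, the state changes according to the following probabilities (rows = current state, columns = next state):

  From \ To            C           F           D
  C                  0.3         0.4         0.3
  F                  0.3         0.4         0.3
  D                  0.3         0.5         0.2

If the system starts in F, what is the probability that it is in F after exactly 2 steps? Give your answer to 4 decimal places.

Sum over the intermediate state after 1 step:
P = P(F→C)·P(C→F) + P(F→F)·P(F→F) + P(F→D)·P(D→F)
  = 0.3×0.4 + 0.4×0.4 + 0.3×0.5
  = 0.1200 + 0.1600 + 0.1500 = 0.4300

0.4300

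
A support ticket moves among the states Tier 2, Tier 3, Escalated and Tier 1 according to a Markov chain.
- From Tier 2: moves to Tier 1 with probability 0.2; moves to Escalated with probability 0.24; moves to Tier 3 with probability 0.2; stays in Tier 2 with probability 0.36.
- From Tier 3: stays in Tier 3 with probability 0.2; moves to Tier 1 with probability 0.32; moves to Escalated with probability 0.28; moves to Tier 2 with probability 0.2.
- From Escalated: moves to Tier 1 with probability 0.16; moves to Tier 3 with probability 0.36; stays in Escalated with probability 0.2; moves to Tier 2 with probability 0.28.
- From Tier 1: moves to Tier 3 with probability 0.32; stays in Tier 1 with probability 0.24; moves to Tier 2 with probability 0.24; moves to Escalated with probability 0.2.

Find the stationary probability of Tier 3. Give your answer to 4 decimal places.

Let the stationary distribution be π with π = πP and π_1 + π_2 + π_3 + π_4 = 1.
π_1 = 0.36·π_1 + 0.2·π_2 + 0.28·π_3 + 0.24·π_4
π_2 = 0.2·π_1 + 0.2·π_2 + 0.36·π_3 + 0.32·π_4
π_3 = 0.24·π_1 + 0.28·π_2 + 0.2·π_3 + 0.2·π_4
Solving with the normalization constraint gives π = (0.2712, 0.2649, 0.2320, 0.2318).
So the stationary probability of Tier 3 is 0.2649.

0.2649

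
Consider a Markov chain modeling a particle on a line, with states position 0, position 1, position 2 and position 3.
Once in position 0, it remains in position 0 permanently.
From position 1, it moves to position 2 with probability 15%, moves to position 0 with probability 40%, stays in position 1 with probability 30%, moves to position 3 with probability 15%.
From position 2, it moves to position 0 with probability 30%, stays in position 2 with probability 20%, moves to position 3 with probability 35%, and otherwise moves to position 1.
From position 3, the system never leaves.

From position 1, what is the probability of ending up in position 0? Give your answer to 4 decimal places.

Let h(s) be the probability of absorption at position 0 starting from transient state s. Then h(position 0) = 1 and h(position 3) = 0. By first-step analysis:
h(position 1) = 0.4·1 + 0.3·h(position 1) + 0.15·h(position 2) + 0.15·0
h(position 2) = 0.3·1 + 0.15·h(position 1) + 0.2·h(position 2) + 0.35·0
Solving: h(position 1) = 0.6791, h(position 2) = 0.5023.
Starting from position 1, the probability is 0.6791.

0.6791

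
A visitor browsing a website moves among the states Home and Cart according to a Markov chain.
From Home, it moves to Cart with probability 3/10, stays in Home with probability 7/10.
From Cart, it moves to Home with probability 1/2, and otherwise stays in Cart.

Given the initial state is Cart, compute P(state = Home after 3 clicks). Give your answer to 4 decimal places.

Propagate the distribution vector 3 clicks from Cart.
After 0 clicks: (0.0000, 1.0000)
After 1 click: (0.5000, 0.5000)
After 2 clicks: (0.6000, 0.4000)
After 3 clicks: (0.6200, 0.3800)
P(in Home after 3 clicks) = 0.6200

0.6200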